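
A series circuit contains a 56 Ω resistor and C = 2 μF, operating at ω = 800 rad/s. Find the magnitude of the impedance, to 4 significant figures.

X_C = 1/(ωC) = 625.0 Ω
Z = 56.00 − j625.0 Ω
|Z| = √(56.00² + 625.0²) = 627.5 Ω

627.5 Ω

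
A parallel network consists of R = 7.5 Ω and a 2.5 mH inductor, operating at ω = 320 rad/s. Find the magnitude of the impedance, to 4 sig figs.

X_L = ωL = 0.8000 Ω
Parallel: admittances add. Y = 1/R + 1/(jωL)
Y = (0.1333 − j1.250) S
|Y| = 1.257 S → |Z| = 1/|Y| = 0.7955 Ω, ∠Z = −∠Y = 83.91°

0.7955 Ω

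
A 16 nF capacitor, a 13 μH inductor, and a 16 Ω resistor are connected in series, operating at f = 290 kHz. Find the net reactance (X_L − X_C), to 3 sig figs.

ω = 2πf = 1.822e+06 rad/s
X_L = ωL = 23.7 Ω
X_C = 1/(ωC) = 34.3 Ω
X = 23.7 − 34.3 = -10.6 Ω

-10.6 Ω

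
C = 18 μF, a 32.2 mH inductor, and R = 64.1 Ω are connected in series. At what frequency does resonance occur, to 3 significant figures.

ω₀ = 1/√(LC) = 1/√(0.0322 × 1.8e-05) = 1314 rad/s
f₀ = ω₀/(2π) = 209 Hz

209 Hz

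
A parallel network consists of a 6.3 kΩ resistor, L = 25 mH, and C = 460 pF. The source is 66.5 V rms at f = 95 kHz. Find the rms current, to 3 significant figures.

ω = 2πf = 596900 rad/s
X_L = ωL = 14900 Ω
X_C = 1/(ωC) = 3640 Ω
Parallel: admittances add. Y = 1/R + 1/(jωL) + jωC
Y = (0.000159 + j0.000208) S
|Y| = 0.000261 S → |Z| = 1/|Y| = 3830 Ω, ∠Z = −∠Y = -52.6°
I = V/|Z| = 66.5/3830 = 17.4 mA

17.4 mA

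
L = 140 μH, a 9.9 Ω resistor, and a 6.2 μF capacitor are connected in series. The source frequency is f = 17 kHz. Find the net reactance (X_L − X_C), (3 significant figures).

ω = 2πf = 106800 rad/s
X_L = ωL = 15.0 Ω
X_C = 1/(ωC) = 1.51 Ω
X = 15.0 − 1.51 = 13.4 Ω

13.4 Ω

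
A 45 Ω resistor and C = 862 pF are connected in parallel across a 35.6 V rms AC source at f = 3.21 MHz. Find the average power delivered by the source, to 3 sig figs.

ω = 2πf = 2.017e+07 rad/s
X_C = 1/(ωC) = 57.5 Ω
Parallel: admittances add. Y = 1/R + jωC
Y = (0.0222 + j0.0174) S
|Y| = 0.0282 S → |Z| = 1/|Y| = 35.4 Ω, ∠Z = −∠Y = -38.0°
I = V/|Z| = 1.00 A
P = VI cos φ = 35.6 × 1.00 × cos(-38.0°) = 28.2 W

28.2 W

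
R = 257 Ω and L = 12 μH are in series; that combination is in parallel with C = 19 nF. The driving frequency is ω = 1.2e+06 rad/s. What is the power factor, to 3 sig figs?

X_L = ωL = 14.4 Ω
X_C = 1/(ωC) = 43.9 Ω
Branch 1 (R+jX_L): Z₁ = 257 + j14.4 Ω, |Z₁| = 257 Ω
Branch 2 (−jX_C): Z₂ = −j43.9 Ω
Parallel: Z = Z₁Z₂/(Z₁+Z₂), |Z| = 43.6 Ω, ∠Z = -80.3°
cos φ = cos(-80.3°) = 0.169

0.169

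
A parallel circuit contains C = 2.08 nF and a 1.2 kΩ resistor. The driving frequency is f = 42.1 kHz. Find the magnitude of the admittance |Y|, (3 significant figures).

999 μS

ω = 2πf = 264500 rad/s
X_C = 1/(ωC) = 1820 Ω
Parallel: admittances add. Y = 1/R + jωC
Y = (0.000833 + j0.000550) S
|Y| = 0.000999 S → |Z| = 1/|Y| = 1000 Ω, ∠Z = −∠Y = -33.4°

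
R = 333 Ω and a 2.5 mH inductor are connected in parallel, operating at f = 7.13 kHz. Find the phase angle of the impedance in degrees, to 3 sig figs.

71.4°

ω = 2πf = 44800 rad/s
X_L = ωL = 112 Ω
Parallel: admittances add. Y = 1/R + 1/(jωL)
Y = (0.00300 − j0.00893) S
|Y| = 0.00942 S → |Z| = 1/|Y| = 106 Ω, ∠Z = −∠Y = 71.4°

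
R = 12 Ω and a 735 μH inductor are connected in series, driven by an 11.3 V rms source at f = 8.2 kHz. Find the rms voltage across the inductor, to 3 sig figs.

10.8 V

ω = 2πf = 51520 rad/s
X_L = ωL = 37.9 Ω
Z = 12.0 + j37.9 Ω
|Z| = √(12.0² + 37.9²) = 39.7 Ω
I = V/|Z| = 284 mA
V_L = I·|Z_L| = 0.284 × 37.9 = 10.8 V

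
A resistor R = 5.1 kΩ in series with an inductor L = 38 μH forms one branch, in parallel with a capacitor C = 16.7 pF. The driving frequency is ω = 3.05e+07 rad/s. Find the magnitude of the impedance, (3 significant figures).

X_L = ωL = 1160 Ω
X_C = 1/(ωC) = 1960 Ω
Branch 1 (R+jX_L): Z₁ = 5100 + j1160 Ω, |Z₁| = 5230 Ω
Branch 2 (−jX_C): Z₂ = −j1960 Ω
Parallel: Z = Z₁Z₂/(Z₁+Z₂), |Z| = 1990 Ω, ∠Z = -68.2°

1990 Ω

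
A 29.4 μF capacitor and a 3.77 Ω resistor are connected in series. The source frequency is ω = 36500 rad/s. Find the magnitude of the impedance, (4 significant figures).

X_C = 1/(ωC) = 0.9319 Ω
Z = 3.770 − j0.9319 Ω
|Z| = √(3.770² + 0.9319²) = 3.883 Ω

3.883 Ω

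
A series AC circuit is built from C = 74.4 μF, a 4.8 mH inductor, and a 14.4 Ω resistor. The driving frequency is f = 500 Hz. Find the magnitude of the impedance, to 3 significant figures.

18.0 Ω

ω = 2πf = 3142 rad/s
X_L = ωL = 15.1 Ω
X_C = 1/(ωC) = 4.28 Ω
Net reactance X = X_L − X_C = 10.8 Ω
Z = 14.4 + j10.8 Ω
|Z| = √(14.4² + 10.8²) = 18.0 Ω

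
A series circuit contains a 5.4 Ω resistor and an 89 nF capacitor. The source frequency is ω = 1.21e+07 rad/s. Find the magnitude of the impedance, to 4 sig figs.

X_C = 1/(ωC) = 0.9286 Ω
Z = 5.400 − j0.9286 Ω
|Z| = √(5.400² + 0.9286²) = 5.479 Ω

5.479 Ω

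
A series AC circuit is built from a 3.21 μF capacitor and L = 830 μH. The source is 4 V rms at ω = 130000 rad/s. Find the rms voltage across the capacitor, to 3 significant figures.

0.0909 V

X_L = ωL = 108 Ω
X_C = 1/(ωC) = 2.40 Ω
Net reactance X = X_L − X_C = 106 Ω
Z = j106 Ω
|Z| = √(0² + 106²) = 106 Ω
I = V/|Z| = 37.9 mA
V_C = I·|Z_C| = 0.0379 × 2.40 = 0.0909 V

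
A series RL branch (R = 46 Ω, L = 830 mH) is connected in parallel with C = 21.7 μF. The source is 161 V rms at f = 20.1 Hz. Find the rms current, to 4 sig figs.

ω = 2πf = 126.3 rad/s
X_L = ωL = 104.8 Ω
X_C = 1/(ωC) = 364.9 Ω
Branch 1 (R+jX_L): Z₁ = 46.00 + j104.8 Ω, |Z₁| = 114.5 Ω
Branch 2 (−jX_C): Z₂ = −j364.9 Ω
Parallel: Z = Z₁Z₂/(Z₁+Z₂), |Z| = 158.2 Ω, ∠Z = 56.28°
I = V/|Z| = 161/158.2 = 1.018 A

1.018 A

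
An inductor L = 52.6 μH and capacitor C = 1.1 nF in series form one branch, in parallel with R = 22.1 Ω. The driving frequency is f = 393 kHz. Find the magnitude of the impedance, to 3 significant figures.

ω = 2πf = 2.469e+06 rad/s
X_L = ωL = 130 Ω
X_C = 1/(ωC) = 368 Ω
Branch 1: Z₁ = R = 22.1 Ω
Branch 2 (series LC): Z₂ = j(X_L − X_C) = −j238 Ω
Parallel: Z = Z₁Z₂/(Z₁+Z₂), |Z| = 22.0 Ω, ∠Z = -5.30°

22.0 Ω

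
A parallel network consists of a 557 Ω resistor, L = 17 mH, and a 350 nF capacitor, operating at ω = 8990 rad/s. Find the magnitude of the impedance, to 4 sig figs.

X_L = ωL = 152.8 Ω
X_C = 1/(ωC) = 317.8 Ω
Parallel: admittances add. Y = 1/R + 1/(jωL) + jωC
Y = (0.001795 − j0.003397) S
|Y| = 0.003842 S → |Z| = 1/|Y| = 260.3 Ω, ∠Z = −∠Y = 62.14°

260.3 Ω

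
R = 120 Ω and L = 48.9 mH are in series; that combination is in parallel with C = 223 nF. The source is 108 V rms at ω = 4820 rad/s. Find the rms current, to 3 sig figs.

309 mA

X_L = ωL = 236 Ω
X_C = 1/(ωC) = 930 Ω
Branch 1 (R+jX_L): Z₁ = 120 + j236 Ω, |Z₁| = 264 Ω
Branch 2 (−jX_C): Z₂ = −j930 Ω
Parallel: Z = Z₁Z₂/(Z₁+Z₂), |Z| = 349 Ω, ∠Z = 53.2°
I = V/|Z| = 108/349 = 309 mA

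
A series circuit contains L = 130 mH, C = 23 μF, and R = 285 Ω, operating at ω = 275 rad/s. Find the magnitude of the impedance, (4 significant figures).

310.2 Ω

X_L = ωL = 35.75 Ω
X_C = 1/(ωC) = 158.1 Ω
Net reactance X = X_L − X_C = -122.4 Ω
Z = 285.0 − j122.4 Ω
|Z| = √(285.0² + 122.4²) = 310.2 Ω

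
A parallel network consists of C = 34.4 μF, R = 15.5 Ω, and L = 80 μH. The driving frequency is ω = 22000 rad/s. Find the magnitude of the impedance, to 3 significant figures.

X_L = ωL = 1.76 Ω
X_C = 1/(ωC) = 1.32 Ω
Parallel: admittances add. Y = 1/R + 1/(jωL) + jωC
Y = (0.0645 + j0.189) S
|Y| = 0.199 S → |Z| = 1/|Y| = 5.02 Ω, ∠Z = −∠Y = -71.1°

5.02 Ω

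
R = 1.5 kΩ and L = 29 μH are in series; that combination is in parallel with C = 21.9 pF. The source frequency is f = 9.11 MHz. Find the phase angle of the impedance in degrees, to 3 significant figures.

ω = 2πf = 5.724e+07 rad/s
X_L = ωL = 1660 Ω
X_C = 1/(ωC) = 798 Ω
Branch 1 (R+jX_L): Z₁ = 1500 + j1660 Ω, |Z₁| = 2240 Ω
Branch 2 (−jX_C): Z₂ = −j798 Ω
Parallel: Z = Z₁Z₂/(Z₁+Z₂), |Z| = 1030 Ω, ∠Z = -72.0°

-72.0°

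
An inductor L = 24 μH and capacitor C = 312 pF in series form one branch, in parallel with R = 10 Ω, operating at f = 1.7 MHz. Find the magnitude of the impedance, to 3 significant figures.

9.75 Ω

ω = 2πf = 1.068e+07 rad/s
X_L = ωL = 256 Ω
X_C = 1/(ωC) = 300 Ω
Branch 1: Z₁ = R = 10.0 Ω
Branch 2 (series LC): Z₂ = j(X_L − X_C) = −j43.7 Ω
Parallel: Z = Z₁Z₂/(Z₁+Z₂), |Z| = 9.75 Ω, ∠Z = -12.9°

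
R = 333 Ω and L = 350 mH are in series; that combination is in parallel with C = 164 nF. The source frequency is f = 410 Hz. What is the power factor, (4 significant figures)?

0.5457

ω = 2πf = 2576 rad/s
X_L = ωL = 901.6 Ω
X_C = 1/(ωC) = 2367 Ω
Branch 1 (R+jX_L): Z₁ = 333.0 + j901.6 Ω, |Z₁| = 961.2 Ω
Branch 2 (−jX_C): Z₂ = −j2367 Ω
Parallel: Z = Z₁Z₂/(Z₁+Z₂), |Z| = 1514 Ω, ∠Z = 56.93°
cos φ = cos(56.93°) = 0.5457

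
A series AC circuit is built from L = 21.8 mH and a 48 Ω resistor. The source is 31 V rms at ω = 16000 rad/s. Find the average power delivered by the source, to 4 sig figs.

372.1 mW

X_L = ωL = 348.8 Ω
Z = 48.00 + j348.8 Ω
|Z| = √(48.00² + 348.8²) = 352.1 Ω
∠Z = arctan(348.8/48.00) = 82.16°
I = V/|Z| = 88.05 mA
P = VI cos φ = 31 × 0.08805 × cos(82.16°) = 372.1 mW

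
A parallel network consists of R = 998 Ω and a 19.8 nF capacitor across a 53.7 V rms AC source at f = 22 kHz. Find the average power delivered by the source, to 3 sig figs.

ω = 2πf = 138200 rad/s
X_C = 1/(ωC) = 365 Ω
Parallel: admittances add. Y = 1/R + jωC
Y = (0.00100 + j0.00274) S
|Y| = 0.00291 S → |Z| = 1/|Y| = 343 Ω, ∠Z = −∠Y = -69.9°
I = V/|Z| = 157 mA
P = VI cos φ = 53.7 × 0.157 × cos(-69.9°) = 2.89 W

2.89 W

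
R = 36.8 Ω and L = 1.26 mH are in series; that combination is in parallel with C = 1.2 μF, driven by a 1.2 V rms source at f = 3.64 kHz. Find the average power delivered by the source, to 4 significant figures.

ω = 2πf = 22870 rad/s
X_L = ωL = 28.82 Ω
X_C = 1/(ωC) = 36.44 Ω
Branch 1 (R+jX_L): Z₁ = 36.80 + j28.82 Ω, |Z₁| = 46.74 Ω
Branch 2 (−jX_C): Z₂ = −j36.44 Ω
Parallel: Z = Z₁Z₂/(Z₁+Z₂), |Z| = 45.32 Ω, ∠Z = -40.24°
I = V/|Z| = 26.48 mA
P = VI cos φ = 1.2 × 0.02648 × cos(-40.24°) = 24.26 mW

24.26 mW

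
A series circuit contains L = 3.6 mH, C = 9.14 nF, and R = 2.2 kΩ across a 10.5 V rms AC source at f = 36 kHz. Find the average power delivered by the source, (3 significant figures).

49.0 mW

ω = 2πf = 226200 rad/s
X_L = ωL = 814 Ω
X_C = 1/(ωC) = 484 Ω
Net reactance X = X_L − X_C = 331 Ω
Z = 2200 + j331 Ω
|Z| = √(2200² + 331²) = 2220 Ω
∠Z = arctan(331/2200) = 8.55°
I = V/|Z| = 4.72 mA
P = VI cos φ = 10.5 × 0.00472 × cos(8.55°) = 49.0 mW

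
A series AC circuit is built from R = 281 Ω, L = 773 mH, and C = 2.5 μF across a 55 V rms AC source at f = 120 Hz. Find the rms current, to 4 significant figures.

192.4 mA

ω = 2πf = 754.0 rad/s
X_L = ωL = 582.8 Ω
X_C = 1/(ωC) = 530.5 Ω
Net reactance X = X_L − X_C = 52.31 Ω
Z = 281.0 + j52.31 Ω
|Z| = √(281.0² + 52.31²) = 285.8 Ω
I = V/|Z| = 55/285.8 = 192.4 mA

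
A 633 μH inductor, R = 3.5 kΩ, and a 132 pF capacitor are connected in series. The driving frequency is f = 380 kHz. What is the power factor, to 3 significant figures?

ω = 2πf = 2.388e+06 rad/s
X_L = ωL = 1510 Ω
X_C = 1/(ωC) = 3170 Ω
Net reactance X = X_L − X_C = -1660 Ω
Z = 3500 − j1660 Ω
|Z| = √(3500² + 1660²) = 3870 Ω
∠Z = arctan(-1660/3500) = -25.4°
cos φ = cos(-25.4°) = 0.903

0.903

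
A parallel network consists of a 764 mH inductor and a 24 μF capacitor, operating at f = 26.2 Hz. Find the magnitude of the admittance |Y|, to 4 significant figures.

ω = 2πf = 164.6 rad/s
X_L = ωL = 125.8 Ω
X_C = 1/(ωC) = 253.1 Ω
Parallel: admittances add. Y = 1/(jωL) + jωC
Y = (0 − j0.004000) S
|Y| = 0.004000 S → |Z| = 1/|Y| = 250.0 Ω, ∠Z = −∠Y = 90.00°

4.000 mS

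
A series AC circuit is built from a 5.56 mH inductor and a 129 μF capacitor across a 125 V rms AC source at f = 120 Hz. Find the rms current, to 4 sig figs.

ω = 2πf = 754.0 rad/s
X_L = ωL = 4.192 Ω
X_C = 1/(ωC) = 10.28 Ω
Net reactance X = X_L − X_C = -6.089 Ω
Z = − j6.089 Ω
|Z| = √(0² + 6.089²) = 6.089 Ω
I = V/|Z| = 125/6.089 = 20.53 A

20.53 A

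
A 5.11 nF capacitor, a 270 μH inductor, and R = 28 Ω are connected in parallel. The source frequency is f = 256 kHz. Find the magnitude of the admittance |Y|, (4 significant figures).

ω = 2πf = 1.608e+06 rad/s
X_L = ωL = 434.3 Ω
X_C = 1/(ωC) = 121.7 Ω
Parallel: admittances add. Y = 1/R + 1/(jωL) + jωC
Y = (0.03571 + j0.005917) S
|Y| = 0.03620 S → |Z| = 1/|Y| = 27.62 Ω, ∠Z = −∠Y = -9.407°

36.20 mS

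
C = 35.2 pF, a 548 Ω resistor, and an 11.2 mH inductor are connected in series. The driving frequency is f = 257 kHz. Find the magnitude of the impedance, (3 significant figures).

737 Ω

ω = 2πf = 1.615e+06 rad/s
X_L = ωL = 18100 Ω
X_C = 1/(ωC) = 17600 Ω
Net reactance X = X_L − X_C = 492 Ω
Z = 548 + j492 Ω
|Z| = √(548² + 492²) = 737 Ω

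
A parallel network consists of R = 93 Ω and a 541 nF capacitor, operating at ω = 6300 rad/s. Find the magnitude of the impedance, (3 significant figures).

X_C = 1/(ωC) = 293 Ω
Parallel: admittances add. Y = 1/R + jωC
Y = (0.0108 + j0.00341) S
|Y| = 0.0113 S → |Z| = 1/|Y| = 88.7 Ω, ∠Z = −∠Y = -17.6°

88.7 Ω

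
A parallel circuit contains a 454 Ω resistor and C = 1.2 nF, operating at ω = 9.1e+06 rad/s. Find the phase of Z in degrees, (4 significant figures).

X_C = 1/(ωC) = 91.58 Ω
Parallel: admittances add. Y = 1/R + jωC
Y = (0.002203 + j0.01092) S
|Y| = 0.01114 S → |Z| = 1/|Y| = 89.77 Ω, ∠Z = −∠Y = -78.60°

-78.60°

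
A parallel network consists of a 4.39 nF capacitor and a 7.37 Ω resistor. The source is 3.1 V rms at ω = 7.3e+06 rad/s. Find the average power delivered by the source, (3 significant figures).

X_C = 1/(ωC) = 31.2 Ω
Parallel: admittances add. Y = 1/R + jωC
Y = (0.136 + j0.0320) S
|Y| = 0.139 S → |Z| = 1/|Y| = 7.17 Ω, ∠Z = −∠Y = -13.3°
I = V/|Z| = 432 mA
P = VI cos φ = 3.1 × 0.432 × cos(-13.3°) = 1.30 W

1.30 W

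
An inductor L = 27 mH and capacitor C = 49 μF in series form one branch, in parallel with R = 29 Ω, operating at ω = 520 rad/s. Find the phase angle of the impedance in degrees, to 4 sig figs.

-49.00°

X_L = ωL = 14.04 Ω
X_C = 1/(ωC) = 39.25 Ω
Branch 1: Z₁ = R = 29.00 Ω
Branch 2 (series LC): Z₂ = j(X_L − X_C) = −j25.21 Ω
Parallel: Z = Z₁Z₂/(Z₁+Z₂), |Z| = 19.02 Ω, ∠Z = -49.00°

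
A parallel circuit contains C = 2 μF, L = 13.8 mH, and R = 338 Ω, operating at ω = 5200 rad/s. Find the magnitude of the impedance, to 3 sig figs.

X_L = ωL = 71.8 Ω
X_C = 1/(ωC) = 96.2 Ω
Parallel: admittances add. Y = 1/R + 1/(jωL) + jωC
Y = (0.00296 − j0.00354) S
|Y| = 0.00461 S → |Z| = 1/|Y| = 217 Ω, ∠Z = −∠Y = 50.1°

217 Ω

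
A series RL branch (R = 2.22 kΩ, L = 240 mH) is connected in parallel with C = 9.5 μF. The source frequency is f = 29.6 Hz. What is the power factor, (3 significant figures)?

0.248

ω = 2πf = 186.0 rad/s
X_L = ωL = 44.6 Ω
X_C = 1/(ωC) = 566 Ω
Branch 1 (R+jX_L): Z₁ = 2220 + j44.6 Ω, |Z₁| = 2220 Ω
Branch 2 (−jX_C): Z₂ = −j566 Ω
Parallel: Z = Z₁Z₂/(Z₁+Z₂), |Z| = 551 Ω, ∠Z = -75.6°
cos φ = cos(-75.6°) = 0.248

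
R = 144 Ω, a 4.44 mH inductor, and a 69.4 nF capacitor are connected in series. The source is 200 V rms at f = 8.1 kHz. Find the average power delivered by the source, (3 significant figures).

ω = 2πf = 50890 rad/s
X_L = ωL = 226 Ω
X_C = 1/(ωC) = 283 Ω
Net reactance X = X_L − X_C = -57.2 Ω
Z = 144 − j57.2 Ω
|Z| = √(144² + 57.2²) = 155 Ω
∠Z = arctan(-57.2/144) = -21.6°
I = V/|Z| = 1.29 A
P = VI cos φ = 200 × 1.29 × cos(-21.6°) = 240 W

240 W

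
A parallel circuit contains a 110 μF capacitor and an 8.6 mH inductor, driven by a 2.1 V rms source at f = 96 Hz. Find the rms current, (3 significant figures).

265 mA

ω = 2πf = 603.2 rad/s
X_L = ωL = 5.19 Ω
X_C = 1/(ωC) = 15.1 Ω
Parallel: admittances add. Y = 1/(jωL) + jωC
Y = (0 − j0.126) S
|Y| = 0.126 S → |Z| = 1/|Y| = 7.91 Ω, ∠Z = −∠Y = 90.0°
I = V/|Z| = 2.1/7.91 = 265 mA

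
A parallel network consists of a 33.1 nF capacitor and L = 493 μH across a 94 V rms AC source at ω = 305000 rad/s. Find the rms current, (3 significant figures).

X_L = ωL = 150 Ω
X_C = 1/(ωC) = 99.1 Ω
Parallel: admittances add. Y = 1/(jωL) + jωC
Y = (0 + j0.00345) S
|Y| = 0.00345 S → |Z| = 1/|Y| = 290 Ω, ∠Z = −∠Y = -90.0°
I = V/|Z| = 94/290 = 324 mA

324 mA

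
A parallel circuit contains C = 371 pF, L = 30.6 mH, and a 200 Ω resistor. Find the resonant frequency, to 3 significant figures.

47.2 kHz

ω₀ = 1/√(LC) = 1/√(0.0306 × 3.71e-10) = 296800 rad/s
f₀ = ω₀/(2π) = 47.2 kHz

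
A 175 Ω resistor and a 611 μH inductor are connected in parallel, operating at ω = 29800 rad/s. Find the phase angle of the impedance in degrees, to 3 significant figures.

X_L = ωL = 18.2 Ω
Parallel: admittances add. Y = 1/R + 1/(jωL)
Y = (0.00571 − j0.0549) S
|Y| = 0.0552 S → |Z| = 1/|Y| = 18.1 Ω, ∠Z = −∠Y = 84.1°

84.1°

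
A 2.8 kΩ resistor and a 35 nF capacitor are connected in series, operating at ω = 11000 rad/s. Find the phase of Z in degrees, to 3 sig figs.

X_C = 1/(ωC) = 2600 Ω
Z = 2800 − j2600 Ω
|Z| = √(2800² + 2600²) = 3820 Ω
∠Z = arctan(-2600/2800) = -42.9°

-42.9°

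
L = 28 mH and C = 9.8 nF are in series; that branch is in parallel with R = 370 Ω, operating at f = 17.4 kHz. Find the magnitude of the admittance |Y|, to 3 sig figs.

2.74 mS

ω = 2πf = 109300 rad/s
X_L = ωL = 3060 Ω
X_C = 1/(ωC) = 933 Ω
Branch 1: Z₁ = R = 370 Ω
Branch 2 (series LC): Z₂ = j(X_L − X_C) = j2130 Ω
Parallel: Z = Z₁Z₂/(Z₁+Z₂), |Z| = 365 Ω, ∠Z = 9.86°
|Y| = 1/|Z| = 2.74 mS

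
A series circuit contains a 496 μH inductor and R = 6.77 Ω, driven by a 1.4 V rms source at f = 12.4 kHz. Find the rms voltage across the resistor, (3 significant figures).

0.242 V

ω = 2πf = 77910 rad/s
X_L = ωL = 38.6 Ω
Z = 6.77 + j38.6 Ω
|Z| = √(6.77² + 38.6²) = 39.2 Ω
I = V/|Z| = 35.7 mA
V_R = I·|Z_R| = 0.0357 × 6.77 = 0.242 V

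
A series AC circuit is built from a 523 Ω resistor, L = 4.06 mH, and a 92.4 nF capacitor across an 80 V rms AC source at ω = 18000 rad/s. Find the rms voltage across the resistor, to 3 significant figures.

56.3 V

X_L = ωL = 73.1 Ω
X_C = 1/(ωC) = 601 Ω
Net reactance X = X_L − X_C = -528 Ω
Z = 523 − j528 Ω
|Z| = √(523² + 528²) = 743 Ω
I = V/|Z| = 108 mA
V_R = I·|Z_R| = 0.108 × 523 = 56.3 V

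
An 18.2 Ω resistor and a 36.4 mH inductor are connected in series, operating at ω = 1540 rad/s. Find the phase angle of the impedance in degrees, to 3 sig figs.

72.0°

X_L = ωL = 56.1 Ω
Z = 18.2 + j56.1 Ω
|Z| = √(18.2² + 56.1²) = 58.9 Ω
∠Z = arctan(56.1/18.2) = 72.0°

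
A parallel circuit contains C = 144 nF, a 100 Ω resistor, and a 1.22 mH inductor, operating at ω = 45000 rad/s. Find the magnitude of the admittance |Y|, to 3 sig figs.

15.4 mS

X_L = ωL = 54.9 Ω
X_C = 1/(ωC) = 154 Ω
Parallel: admittances add. Y = 1/R + 1/(jωL) + jωC
Y = (0.0100 − j0.0117) S
|Y| = 0.0154 S → |Z| = 1/|Y| = 64.9 Ω, ∠Z = −∠Y = 49.6°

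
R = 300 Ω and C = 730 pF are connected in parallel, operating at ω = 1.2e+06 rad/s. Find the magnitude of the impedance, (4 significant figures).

290.1 Ω

X_C = 1/(ωC) = 1142 Ω
Parallel: admittances add. Y = 1/R + jωC
Y = (0.003333 + j0.0008760) S
|Y| = 0.003447 S → |Z| = 1/|Y| = 290.1 Ω, ∠Z = −∠Y = -14.72°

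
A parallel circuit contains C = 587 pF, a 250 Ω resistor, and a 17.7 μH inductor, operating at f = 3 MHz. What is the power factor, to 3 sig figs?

0.444

ω = 2πf = 1.885e+07 rad/s
X_L = ωL = 334 Ω
X_C = 1/(ωC) = 90.4 Ω
Parallel: admittances add. Y = 1/R + 1/(jωL) + jωC
Y = (0.00400 + j0.00807) S
|Y| = 0.00900 S → |Z| = 1/|Y| = 111 Ω, ∠Z = −∠Y = -63.6°
cos φ = cos(-63.6°) = 0.444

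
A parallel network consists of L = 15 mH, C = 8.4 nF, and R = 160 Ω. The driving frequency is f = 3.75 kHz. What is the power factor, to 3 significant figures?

0.922

ω = 2πf = 23560 rad/s
X_L = ωL = 353 Ω
X_C = 1/(ωC) = 5050 Ω
Parallel: admittances add. Y = 1/R + 1/(jωL) + jωC
Y = (0.00625 − j0.00263) S
|Y| = 0.00678 S → |Z| = 1/|Y| = 147 Ω, ∠Z = −∠Y = 22.8°
cos φ = cos(22.8°) = 0.922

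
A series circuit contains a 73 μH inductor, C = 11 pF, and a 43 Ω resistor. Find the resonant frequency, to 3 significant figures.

ω₀ = 1/√(LC) = 1/√(7.3e-05 × 1.1e-11) = 3.529e+07 rad/s
f₀ = ω₀/(2π) = 5.62 MHz

5.62 MHz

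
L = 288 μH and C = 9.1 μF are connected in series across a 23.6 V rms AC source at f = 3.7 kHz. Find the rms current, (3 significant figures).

12.0 A

ω = 2πf = 23250 rad/s
X_L = ωL = 6.70 Ω
X_C = 1/(ωC) = 4.73 Ω
Net reactance X = X_L − X_C = 1.97 Ω
Z = j1.97 Ω
|Z| = √(0² + 1.97²) = 1.97 Ω
I = V/|Z| = 23.6/1.97 = 12.0 A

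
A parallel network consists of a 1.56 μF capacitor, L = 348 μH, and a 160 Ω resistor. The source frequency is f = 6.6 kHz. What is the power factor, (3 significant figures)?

0.805

ω = 2πf = 41470 rad/s
X_L = ωL = 14.4 Ω
X_C = 1/(ωC) = 15.5 Ω
Parallel: admittances add. Y = 1/R + 1/(jωL) + jωC
Y = (0.00625 − j0.00460) S
|Y| = 0.00776 S → |Z| = 1/|Y| = 129 Ω, ∠Z = −∠Y = 36.4°
cos φ = cos(36.4°) = 0.805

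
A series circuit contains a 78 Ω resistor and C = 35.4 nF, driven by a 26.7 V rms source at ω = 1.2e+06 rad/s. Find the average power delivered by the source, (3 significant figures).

8.38 W

X_C = 1/(ωC) = 23.5 Ω
Z = 78.0 − j23.5 Ω
|Z| = √(78.0² + 23.5²) = 81.5 Ω
∠Z = arctan(-23.5/78.0) = -16.8°
I = V/|Z| = 328 mA
P = VI cos φ = 26.7 × 0.328 × cos(-16.8°) = 8.38 W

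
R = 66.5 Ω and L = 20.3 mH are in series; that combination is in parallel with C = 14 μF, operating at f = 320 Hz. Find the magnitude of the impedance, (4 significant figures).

41.55 Ω

ω = 2πf = 2011 rad/s
X_L = ωL = 40.82 Ω
X_C = 1/(ωC) = 35.53 Ω
Branch 1 (R+jX_L): Z₁ = 66.50 + j40.82 Ω, |Z₁| = 78.03 Ω
Branch 2 (−jX_C): Z₂ = −j35.53 Ω
Parallel: Z = Z₁Z₂/(Z₁+Z₂), |Z| = 41.55 Ω, ∠Z = -63.01°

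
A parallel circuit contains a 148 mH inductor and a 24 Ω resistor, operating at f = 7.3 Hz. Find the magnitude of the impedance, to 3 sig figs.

ω = 2πf = 45.87 rad/s
X_L = ωL = 6.79 Ω
Parallel: admittances add. Y = 1/R + 1/(jωL)
Y = (0.0417 − j0.147) S
|Y| = 0.153 S → |Z| = 1/|Y| = 6.53 Ω, ∠Z = −∠Y = 74.2°

6.53 Ω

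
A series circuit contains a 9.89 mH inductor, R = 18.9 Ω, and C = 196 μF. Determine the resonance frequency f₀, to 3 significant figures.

ω₀ = 1/√(LC) = 1/√(0.00989 × 0.000196) = 718.2 rad/s
f₀ = ω₀/(2π) = 114 Hz

114 Hz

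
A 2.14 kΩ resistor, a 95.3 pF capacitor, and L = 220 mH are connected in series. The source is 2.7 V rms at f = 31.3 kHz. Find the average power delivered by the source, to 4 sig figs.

146.6 μW

ω = 2πf = 196700 rad/s
X_L = ωL = 43270 Ω
X_C = 1/(ωC) = 53360 Ω
Net reactance X = X_L − X_C = -10090 Ω
Z = 2140 − j10090 Ω
|Z| = √(2140² + 10090²) = 10310 Ω
∠Z = arctan(-10090/2140) = -78.03°
I = V/|Z| = 261.8 μA
P = VI cos φ = 2.7 × 0.0002618 × cos(-78.03°) = 146.6 μW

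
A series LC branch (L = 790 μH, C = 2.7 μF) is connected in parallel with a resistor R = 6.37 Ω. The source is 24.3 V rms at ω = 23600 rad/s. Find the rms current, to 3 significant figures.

9.08 A

X_L = ωL = 18.6 Ω
X_C = 1/(ωC) = 15.7 Ω
Branch 1: Z₁ = R = 6.37 Ω
Branch 2 (series LC): Z₂ = j(X_L − X_C) = j2.95 Ω
Parallel: Z = Z₁Z₂/(Z₁+Z₂), |Z| = 2.68 Ω, ∠Z = 65.1°
I = V/|Z| = 24.3/2.68 = 9.08 A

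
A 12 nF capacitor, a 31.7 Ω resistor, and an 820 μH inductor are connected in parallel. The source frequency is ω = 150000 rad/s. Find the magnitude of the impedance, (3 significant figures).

31.1 Ω

X_L = ωL = 123 Ω
X_C = 1/(ωC) = 556 Ω
Parallel: admittances add. Y = 1/R + 1/(jωL) + jωC
Y = (0.0315 − j0.00633) S
|Y| = 0.0322 S → |Z| = 1/|Y| = 31.1 Ω, ∠Z = −∠Y = 11.3°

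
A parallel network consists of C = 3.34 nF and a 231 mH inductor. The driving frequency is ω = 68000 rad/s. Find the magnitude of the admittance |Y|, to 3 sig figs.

163 μS

X_L = ωL = 15700 Ω
X_C = 1/(ωC) = 4400 Ω
Parallel: admittances add. Y = 1/(jωL) + jωC
Y = (0 + j0.000163) S
|Y| = 0.000163 S → |Z| = 1/|Y| = 6120 Ω, ∠Z = −∠Y = -90.0°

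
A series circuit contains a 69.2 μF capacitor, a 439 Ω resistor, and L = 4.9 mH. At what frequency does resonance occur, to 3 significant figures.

ω₀ = 1/√(LC) = 1/√(0.0049 × 6.92e-05) = 1717 rad/s
f₀ = ω₀/(2π) = 273 Hz

273 Hz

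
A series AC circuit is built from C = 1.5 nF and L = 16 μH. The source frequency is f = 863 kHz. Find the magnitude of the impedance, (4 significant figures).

ω = 2πf = 5.422e+06 rad/s
X_L = ωL = 86.76 Ω
X_C = 1/(ωC) = 122.9 Ω
Net reactance X = X_L − X_C = -36.19 Ω
Z = − j36.19 Ω
|Z| = √(0² + 36.19²) = 36.19 Ω

36.19 Ω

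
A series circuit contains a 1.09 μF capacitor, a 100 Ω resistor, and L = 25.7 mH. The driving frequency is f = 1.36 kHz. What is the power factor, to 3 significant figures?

ω = 2πf = 8545 rad/s
X_L = ωL = 220 Ω
X_C = 1/(ωC) = 107 Ω
Net reactance X = X_L − X_C = 112 Ω
Z = 100 + j112 Ω
|Z| = √(100² + 112²) = 150 Ω
∠Z = arctan(112/100) = 48.3°
cos φ = cos(48.3°) = 0.665

0.665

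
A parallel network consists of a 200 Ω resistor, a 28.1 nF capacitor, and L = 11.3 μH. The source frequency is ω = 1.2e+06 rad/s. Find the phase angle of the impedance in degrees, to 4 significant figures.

82.88°

X_L = ωL = 13.56 Ω
X_C = 1/(ωC) = 29.66 Ω
Parallel: admittances add. Y = 1/R + 1/(jωL) + jωC
Y = (0.005000 − j0.04003) S
|Y| = 0.04034 S → |Z| = 1/|Y| = 24.79 Ω, ∠Z = −∠Y = 82.88°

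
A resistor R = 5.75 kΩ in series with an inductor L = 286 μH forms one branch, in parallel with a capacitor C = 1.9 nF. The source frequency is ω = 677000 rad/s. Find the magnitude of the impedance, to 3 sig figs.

774 Ω

X_L = ωL = 194 Ω
X_C = 1/(ωC) = 777 Ω
Branch 1 (R+jX_L): Z₁ = 5750 + j194 Ω, |Z₁| = 5750 Ω
Branch 2 (−jX_C): Z₂ = −j777 Ω
Parallel: Z = Z₁Z₂/(Z₁+Z₂), |Z| = 774 Ω, ∠Z = -82.3°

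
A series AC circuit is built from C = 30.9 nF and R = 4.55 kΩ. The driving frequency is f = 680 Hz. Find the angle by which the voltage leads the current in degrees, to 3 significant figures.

-59.0°

ω = 2πf = 4273 rad/s
X_C = 1/(ωC) = 7570 Ω
Z = 4550 − j7570 Ω
|Z| = √(4550² + 7570²) = 8840 Ω
∠Z = arctan(-7570/4550) = -59.0°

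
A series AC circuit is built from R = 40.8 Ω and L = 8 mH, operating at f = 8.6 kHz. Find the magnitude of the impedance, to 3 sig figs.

ω = 2πf = 54040 rad/s
X_L = ωL = 432 Ω
Z = 40.8 + j432 Ω
|Z| = √(40.8² + 432²) = 434 Ω

434 Ω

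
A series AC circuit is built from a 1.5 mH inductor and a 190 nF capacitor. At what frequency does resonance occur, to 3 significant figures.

ω₀ = 1/√(LC) = 1/√(0.0015 × 1.9e-07) = 59230 rad/s
f₀ = ω₀/(2π) = 9.43 kHz

9.43 kHz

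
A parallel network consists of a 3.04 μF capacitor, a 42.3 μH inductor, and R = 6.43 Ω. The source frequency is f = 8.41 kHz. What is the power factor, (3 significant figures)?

ω = 2πf = 52840 rad/s
X_L = ωL = 2.24 Ω
X_C = 1/(ωC) = 6.23 Ω
Parallel: admittances add. Y = 1/R + 1/(jωL) + jωC
Y = (0.156 − j0.287) S
|Y| = 0.326 S → |Z| = 1/|Y| = 3.07 Ω, ∠Z = −∠Y = 61.5°
cos φ = cos(61.5°) = 0.477

0.477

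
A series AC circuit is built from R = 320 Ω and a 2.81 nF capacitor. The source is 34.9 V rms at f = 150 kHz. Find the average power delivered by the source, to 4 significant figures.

ω = 2πf = 942500 rad/s
X_C = 1/(ωC) = 377.6 Ω
Z = 320.0 − j377.6 Ω
|Z| = √(320.0² + 377.6²) = 495.0 Ω
∠Z = arctan(-377.6/320.0) = -49.72°
I = V/|Z| = 70.51 mA
P = VI cos φ = 34.9 × 0.07051 × cos(-49.72°) = 1.591 W

1.591 W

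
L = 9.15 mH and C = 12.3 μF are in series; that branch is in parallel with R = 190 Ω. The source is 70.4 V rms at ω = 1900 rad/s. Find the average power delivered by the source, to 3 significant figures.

26.1 W

X_L = ωL = 17.4 Ω
X_C = 1/(ωC) = 42.8 Ω
Branch 1: Z₁ = R = 190 Ω
Branch 2 (series LC): Z₂ = j(X_L − X_C) = −j25.4 Ω
Parallel: Z = Z₁Z₂/(Z₁+Z₂), |Z| = 25.2 Ω, ∠Z = -82.4°
I = V/|Z| = 2.80 A
P = VI cos φ = 70.4 × 2.80 × cos(-82.4°) = 26.1 W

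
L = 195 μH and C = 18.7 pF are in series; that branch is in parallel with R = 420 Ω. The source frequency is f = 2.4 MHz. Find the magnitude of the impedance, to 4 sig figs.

ω = 2πf = 1.508e+07 rad/s
X_L = ωL = 2941 Ω
X_C = 1/(ωC) = 3546 Ω
Branch 1: Z₁ = R = 420.0 Ω
Branch 2 (series LC): Z₂ = j(X_L − X_C) = −j605.7 Ω
Parallel: Z = Z₁Z₂/(Z₁+Z₂), |Z| = 345.1 Ω, ∠Z = -34.74°

345.1 Ω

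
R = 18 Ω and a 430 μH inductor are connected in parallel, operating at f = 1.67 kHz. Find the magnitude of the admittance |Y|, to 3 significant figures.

ω = 2πf = 10490 rad/s
X_L = ωL = 4.51 Ω
Parallel: admittances add. Y = 1/R + 1/(jωL)
Y = (0.0556 − j0.222) S
|Y| = 0.228 S → |Z| = 1/|Y| = 4.38 Ω, ∠Z = −∠Y = 75.9°

228 mS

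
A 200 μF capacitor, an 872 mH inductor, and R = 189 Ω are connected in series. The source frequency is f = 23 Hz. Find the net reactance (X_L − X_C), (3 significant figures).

91.4 Ω

ω = 2πf = 144.5 rad/s
X_L = ωL = 126 Ω
X_C = 1/(ωC) = 34.6 Ω
X = 126 − 34.6 = 91.4 Ω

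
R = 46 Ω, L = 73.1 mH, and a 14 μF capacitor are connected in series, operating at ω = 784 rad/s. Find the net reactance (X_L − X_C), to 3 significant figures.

-33.8 Ω

X_L = ωL = 57.3 Ω
X_C = 1/(ωC) = 91.1 Ω
X = 57.3 − 91.1 = -33.8 Ω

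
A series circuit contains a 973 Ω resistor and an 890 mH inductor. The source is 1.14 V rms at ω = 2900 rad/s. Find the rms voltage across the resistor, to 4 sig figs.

X_L = ωL = 2581 Ω
Z = 973.0 + j2581 Ω
|Z| = √(973.0² + 2581²) = 2758 Ω
I = V/|Z| = 413.3 μA
V_R = I·|Z_R| = 0.0004133 × 973.0 = 0.4021 V

0.4021 V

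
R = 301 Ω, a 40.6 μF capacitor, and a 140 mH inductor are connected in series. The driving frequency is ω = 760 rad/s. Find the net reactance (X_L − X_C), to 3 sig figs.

74.0 Ω

X_L = ωL = 106 Ω
X_C = 1/(ωC) = 32.4 Ω
X = 106 − 32.4 = 74.0 Ω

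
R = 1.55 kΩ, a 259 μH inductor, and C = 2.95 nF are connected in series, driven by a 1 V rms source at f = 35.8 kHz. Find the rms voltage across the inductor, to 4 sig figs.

ω = 2πf = 224900 rad/s
X_L = ωL = 58.26 Ω
X_C = 1/(ωC) = 1507 Ω
Net reactance X = X_L − X_C = -1449 Ω
Z = 1550 − j1449 Ω
|Z| = √(1550² + 1449²) = 2122 Ω
I = V/|Z| = 471.3 μA
V_L = I·|Z_L| = 0.0004713 × 58.26 = 0.02746 V

0.02746 V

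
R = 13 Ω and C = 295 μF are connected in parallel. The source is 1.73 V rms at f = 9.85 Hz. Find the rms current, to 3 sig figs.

137 mA

ω = 2πf = 61.89 rad/s
X_C = 1/(ωC) = 54.8 Ω
Parallel: admittances add. Y = 1/R + jωC
Y = (0.0769 + j0.0183) S
|Y| = 0.0791 S → |Z| = 1/|Y| = 12.6 Ω, ∠Z = −∠Y = -13.4°
I = V/|Z| = 1.73/12.6 = 137 mA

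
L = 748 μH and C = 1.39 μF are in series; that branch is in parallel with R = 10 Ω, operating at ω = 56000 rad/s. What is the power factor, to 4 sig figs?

X_L = ωL = 41.89 Ω
X_C = 1/(ωC) = 12.85 Ω
Branch 1: Z₁ = R = 10.00 Ω
Branch 2 (series LC): Z₂ = j(X_L − X_C) = j29.04 Ω
Parallel: Z = Z₁Z₂/(Z₁+Z₂), |Z| = 9.455 Ω, ∠Z = 19.00°
cos φ = cos(19.00°) = 0.9455

0.9455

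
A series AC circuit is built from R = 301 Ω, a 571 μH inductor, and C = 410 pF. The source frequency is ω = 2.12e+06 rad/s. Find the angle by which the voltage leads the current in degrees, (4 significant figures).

X_L = ωL = 1211 Ω
X_C = 1/(ωC) = 1150 Ω
Net reactance X = X_L − X_C = 60.04 Ω
Z = 301.0 + j60.04 Ω
|Z| = √(301.0² + 60.04²) = 306.9 Ω
∠Z = arctan(60.04/301.0) = 11.28°

11.28°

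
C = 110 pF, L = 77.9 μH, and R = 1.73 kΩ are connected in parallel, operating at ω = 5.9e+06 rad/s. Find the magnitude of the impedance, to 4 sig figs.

X_L = ωL = 459.6 Ω
X_C = 1/(ωC) = 1541 Ω
Parallel: admittances add. Y = 1/R + 1/(jωL) + jωC
Y = (0.0005780 − j0.001527) S
|Y| = 0.001633 S → |Z| = 1/|Y| = 612.6 Ω, ∠Z = −∠Y = 69.26°

612.6 Ω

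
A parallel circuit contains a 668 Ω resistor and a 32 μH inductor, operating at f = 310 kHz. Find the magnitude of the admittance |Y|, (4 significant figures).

16.11 mS

ω = 2πf = 1.948e+06 rad/s
X_L = ωL = 62.33 Ω
Parallel: admittances add. Y = 1/R + 1/(jωL)
Y = (0.001497 − j0.01604) S
|Y| = 0.01611 S → |Z| = 1/|Y| = 62.06 Ω, ∠Z = −∠Y = 84.67°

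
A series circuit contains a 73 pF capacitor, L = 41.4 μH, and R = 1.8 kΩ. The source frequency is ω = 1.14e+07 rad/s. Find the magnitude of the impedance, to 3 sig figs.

X_L = ωL = 472 Ω
X_C = 1/(ωC) = 1200 Ω
Net reactance X = X_L − X_C = -730 Ω
Z = 1800 − j730 Ω
|Z| = √(1800² + 730²) = 1940 Ω

1940 Ω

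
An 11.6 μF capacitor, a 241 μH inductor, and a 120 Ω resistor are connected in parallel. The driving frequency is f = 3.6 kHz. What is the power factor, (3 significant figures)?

ω = 2πf = 22620 rad/s
X_L = ωL = 5.45 Ω
X_C = 1/(ωC) = 3.81 Ω
Parallel: admittances add. Y = 1/R + 1/(jωL) + jωC
Y = (0.00833 + j0.0789) S
|Y| = 0.0794 S → |Z| = 1/|Y| = 12.6 Ω, ∠Z = −∠Y = -84.0°
cos φ = cos(-84.0°) = 0.105

0.105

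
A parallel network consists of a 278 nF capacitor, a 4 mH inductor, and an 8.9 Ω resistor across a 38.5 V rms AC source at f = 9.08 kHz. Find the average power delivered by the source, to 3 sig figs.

ω = 2πf = 57050 rad/s
X_L = ωL = 228 Ω
X_C = 1/(ωC) = 63.1 Ω
Parallel: admittances add. Y = 1/R + 1/(jωL) + jωC
Y = (0.112 + j0.0115) S
|Y| = 0.113 S → |Z| = 1/|Y| = 8.85 Ω, ∠Z = −∠Y = -5.83°
I = V/|Z| = 4.35 A
P = VI cos φ = 38.5 × 4.35 × cos(-5.83°) = 167 W

167 W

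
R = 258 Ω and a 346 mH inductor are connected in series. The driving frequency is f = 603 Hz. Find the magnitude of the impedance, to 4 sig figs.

ω = 2πf = 3789 rad/s
X_L = ωL = 1311 Ω
Z = 258.0 + j1311 Ω
|Z| = √(258.0² + 1311²) = 1336 Ω

1336 Ω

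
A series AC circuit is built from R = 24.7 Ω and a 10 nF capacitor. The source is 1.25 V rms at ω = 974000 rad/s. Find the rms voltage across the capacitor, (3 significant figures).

1.22 V

X_C = 1/(ωC) = 103 Ω
Z = 24.7 − j103 Ω
|Z| = √(24.7² + 103²) = 106 Ω
I = V/|Z| = 11.8 mA
V_C = I·|Z_C| = 0.0118 × 103 = 1.22 V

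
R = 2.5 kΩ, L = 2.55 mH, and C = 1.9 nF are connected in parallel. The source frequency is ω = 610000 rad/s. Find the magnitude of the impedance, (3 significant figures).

X_L = ωL = 1560 Ω
X_C = 1/(ωC) = 863 Ω
Parallel: admittances add. Y = 1/R + 1/(jωL) + jωC
Y = (0.000400 + j0.000516) S
|Y| = 0.000653 S → |Z| = 1/|Y| = 1530 Ω, ∠Z = −∠Y = -52.2°

1530 Ω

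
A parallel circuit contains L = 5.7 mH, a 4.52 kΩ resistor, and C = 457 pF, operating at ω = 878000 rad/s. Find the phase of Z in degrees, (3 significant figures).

X_L = ωL = 5000 Ω
X_C = 1/(ωC) = 2490 Ω
Parallel: admittances add. Y = 1/R + 1/(jωL) + jωC
Y = (0.000221 + j0.000201) S
|Y| = 0.000299 S → |Z| = 1/|Y| = 3340 Ω, ∠Z = −∠Y = -42.3°

-42.3°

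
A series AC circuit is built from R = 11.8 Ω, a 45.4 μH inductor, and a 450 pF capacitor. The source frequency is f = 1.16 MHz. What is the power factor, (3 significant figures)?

ω = 2πf = 7.288e+06 rad/s
X_L = ωL = 331 Ω
X_C = 1/(ωC) = 305 Ω
Net reactance X = X_L − X_C = 26.0 Ω
Z = 11.8 + j26.0 Ω
|Z| = √(11.8² + 26.0²) = 28.6 Ω
∠Z = arctan(26.0/11.8) = 65.6°
cos φ = cos(65.6°) = 0.413

0.413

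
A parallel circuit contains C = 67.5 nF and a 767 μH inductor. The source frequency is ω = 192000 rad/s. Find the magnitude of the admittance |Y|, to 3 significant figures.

6.17 mS

X_L = ωL = 147 Ω
X_C = 1/(ωC) = 77.2 Ω
Parallel: admittances add. Y = 1/(jωL) + jωC
Y = (0 + j0.00617) S
|Y| = 0.00617 S → |Z| = 1/|Y| = 162 Ω, ∠Z = −∠Y = -90.0°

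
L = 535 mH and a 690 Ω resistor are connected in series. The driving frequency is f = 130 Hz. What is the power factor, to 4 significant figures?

ω = 2πf = 816.8 rad/s
X_L = ωL = 437.0 Ω
Z = 690.0 + j437.0 Ω
|Z| = √(690.0² + 437.0²) = 816.7 Ω
∠Z = arctan(437.0/690.0) = 32.35°
cos φ = cos(32.35°) = 0.8448

0.8448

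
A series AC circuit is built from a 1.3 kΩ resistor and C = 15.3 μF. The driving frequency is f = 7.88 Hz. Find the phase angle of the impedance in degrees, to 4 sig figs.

ω = 2πf = 49.51 rad/s
X_C = 1/(ωC) = 1320 Ω
Z = 1300 − j1320 Ω
|Z| = √(1300² + 1320²) = 1853 Ω
∠Z = arctan(-1320/1300) = -45.44°

-45.44°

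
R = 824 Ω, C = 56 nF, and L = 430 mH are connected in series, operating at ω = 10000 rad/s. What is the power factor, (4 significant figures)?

X_L = ωL = 4300 Ω
X_C = 1/(ωC) = 1786 Ω
Net reactance X = X_L − X_C = 2514 Ω
Z = 824.0 + j2514 Ω
|Z| = √(824.0² + 2514²) = 2646 Ω
∠Z = arctan(2514/824.0) = 71.85°
cos φ = cos(71.85°) = 0.3114

0.3114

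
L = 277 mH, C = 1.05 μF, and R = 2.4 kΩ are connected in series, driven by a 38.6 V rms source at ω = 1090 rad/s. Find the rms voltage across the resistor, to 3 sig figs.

X_L = ωL = 302 Ω
X_C = 1/(ωC) = 874 Ω
Net reactance X = X_L − X_C = -572 Ω
Z = 2400 − j572 Ω
|Z| = √(2400² + 572²) = 2470 Ω
I = V/|Z| = 15.6 mA
V_R = I·|Z_R| = 0.0156 × 2400 = 37.5 V

37.5 V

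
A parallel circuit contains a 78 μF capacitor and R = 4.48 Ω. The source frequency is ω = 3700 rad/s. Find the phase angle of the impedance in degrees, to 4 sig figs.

X_C = 1/(ωC) = 3.465 Ω
Parallel: admittances add. Y = 1/R + jωC
Y = (0.2232 + j0.2886) S
|Y| = 0.3648 S → |Z| = 1/|Y| = 2.741 Ω, ∠Z = −∠Y = -52.28°

-52.28°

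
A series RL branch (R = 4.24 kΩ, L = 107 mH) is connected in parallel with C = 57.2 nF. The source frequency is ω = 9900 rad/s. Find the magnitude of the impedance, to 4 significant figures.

X_L = ωL = 1059 Ω
X_C = 1/(ωC) = 1766 Ω
Branch 1 (R+jX_L): Z₁ = 4240 + j1059 Ω, |Z₁| = 4370 Ω
Branch 2 (−jX_C): Z₂ = −j1766 Ω
Parallel: Z = Z₁Z₂/(Z₁+Z₂), |Z| = 1795 Ω, ∠Z = -66.51°

1795 Ω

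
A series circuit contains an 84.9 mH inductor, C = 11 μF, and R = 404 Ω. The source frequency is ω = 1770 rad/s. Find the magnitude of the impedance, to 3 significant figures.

X_L = ωL = 150 Ω
X_C = 1/(ωC) = 51.4 Ω
Net reactance X = X_L − X_C = 98.9 Ω
Z = 404 + j98.9 Ω
|Z| = √(404² + 98.9²) = 416 Ω

416 Ω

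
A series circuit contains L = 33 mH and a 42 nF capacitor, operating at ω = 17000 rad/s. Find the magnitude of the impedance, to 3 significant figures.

840 Ω

X_L = ωL = 561 Ω
X_C = 1/(ωC) = 1400 Ω
Net reactance X = X_L − X_C = -840 Ω
Z = − j840 Ω
|Z| = √(0² + 840²) = 840 Ω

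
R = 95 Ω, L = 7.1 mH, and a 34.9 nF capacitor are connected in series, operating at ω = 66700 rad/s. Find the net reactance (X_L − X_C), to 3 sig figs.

X_L = ωL = 474 Ω
X_C = 1/(ωC) = 430 Ω
X = 474 − 430 = 44.0 Ω

44.0 Ω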